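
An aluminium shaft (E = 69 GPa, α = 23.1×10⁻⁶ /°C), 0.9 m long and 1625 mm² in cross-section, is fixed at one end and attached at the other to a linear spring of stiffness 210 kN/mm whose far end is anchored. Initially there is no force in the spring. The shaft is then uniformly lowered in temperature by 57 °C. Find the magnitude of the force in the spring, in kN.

P ≈ 92.7 kN

If the spring were absent the shaft would shorten by αΔT L = 23.1×10⁻⁶ × 57 × 900 = 1.185 mm.
With a force P in the spring, the elastic change of the shaft is PL/(AE) and that of the spring is P/k; compatibility requires their sum to equal δ_free.
P [ L/(AE) + 1/k ] = δ_free → P [ 900/(1625×69×10³) + 1/(210×10³) ] = 1.185.
P = 1.185 / 1.279×10⁻⁵ = 92660 N.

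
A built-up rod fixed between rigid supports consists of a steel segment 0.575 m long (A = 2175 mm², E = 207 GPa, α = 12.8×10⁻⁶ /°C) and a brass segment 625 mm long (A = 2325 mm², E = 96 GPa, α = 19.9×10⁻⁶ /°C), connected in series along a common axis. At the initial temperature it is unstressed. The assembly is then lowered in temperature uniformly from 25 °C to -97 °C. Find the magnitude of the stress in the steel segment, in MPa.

Free thermal contraction of the whole bar: Σ αᵢΔT Lᵢ = 12.8×10⁻⁶×122×575 + 19.9×10⁻⁶×122×625 = 2.415 mm.
Since the ends are fixed, an axial force P builds up, equal in every segment, with P · Σ Lᵢ/(AᵢEᵢ) = δ_free.
Σ Lᵢ/(AᵢEᵢ) = 575/(2175×207×10³) + 625/(2325×96×10³) = 4.077×10⁻⁶ mm/N.
Hence P = δ_free / Σ(L/AE) = 2.415/4.077×10⁻⁶ = 592.4 kN (tensile).
σ_{steel} = P / A = 592400 / 2175 = 272.4 MPa.

σ ≈ 272 MPa (tensile)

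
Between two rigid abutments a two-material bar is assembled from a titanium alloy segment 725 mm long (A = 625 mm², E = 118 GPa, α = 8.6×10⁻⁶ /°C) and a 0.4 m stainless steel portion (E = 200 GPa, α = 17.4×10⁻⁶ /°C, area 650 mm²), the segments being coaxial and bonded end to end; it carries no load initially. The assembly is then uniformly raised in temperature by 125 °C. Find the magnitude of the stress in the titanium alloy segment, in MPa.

σ ≈ 204 MPa (compressive)

Free thermal expansion of the whole bar: Σ αᵢΔT Lᵢ = 8.6×10⁻⁶×125×725 + 17.4×10⁻⁶×125×400 = 1.649 mm.
The rigid supports impose zero overall length change; the single axial force P common to all segments must satisfy P Σ Lᵢ/(AᵢEᵢ) = δ_free.
The series flexibility is Σ Lᵢ/(AᵢEᵢ) = 725/(625×118×10³) + 400/(650×200×10³) = 1.291×10⁻⁵ mm/N.
P = 1.649 / 1.291×10⁻⁵ = 127800 N = 127.8 kN, compressive.
σ_{titanium alloy} = P / A = 127800 / 625 = 204.5 MPa.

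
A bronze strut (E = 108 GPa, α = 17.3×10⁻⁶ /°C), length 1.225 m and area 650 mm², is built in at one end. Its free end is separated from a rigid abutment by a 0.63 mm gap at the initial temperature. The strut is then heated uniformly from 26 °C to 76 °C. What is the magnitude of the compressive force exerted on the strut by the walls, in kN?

P ≈ 24.6 kN

Free thermal elongation = αΔT L = 17.3×10⁻⁶ × 50 × 1225 = 1.06 mm.
After closing the 0.63 mm clearance, 1.06 − 0.63 = 0.4296 mm of expansion remains to be suppressed by the wall.
So σ = E(δ_free − g)/L = 108×10³ × 0.4296/1225 = 37.88 MPa.
P = σA = 37.88 × 650 = 24.62 kN.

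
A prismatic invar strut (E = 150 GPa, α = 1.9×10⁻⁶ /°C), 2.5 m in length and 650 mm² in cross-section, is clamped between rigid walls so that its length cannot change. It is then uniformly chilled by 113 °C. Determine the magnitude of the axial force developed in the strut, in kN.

P ≈ 20.9 kN (tensile)

Full restraint means ε = 0, so the stress is σ = EαΔT = 150×10³ × 1.9×10⁻⁶ × 113 = 32.2 MPa.
P = AEαΔT = 650 × 150×10³ × 1.9×10⁻⁶ × 113 = 20.93 kN (tensile).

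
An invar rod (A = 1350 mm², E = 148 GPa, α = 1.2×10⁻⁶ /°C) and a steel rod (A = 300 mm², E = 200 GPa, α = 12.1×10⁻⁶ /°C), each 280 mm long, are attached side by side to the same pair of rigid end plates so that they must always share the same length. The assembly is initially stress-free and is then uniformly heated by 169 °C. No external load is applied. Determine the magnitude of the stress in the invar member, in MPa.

σ ≈ 63 MPa (tensile)

The steel has the larger α, so on heating it would change length more than the invar if both were free. The rigid plates force a common final length, so the steel is put into compression and the invar into tension, with equal and opposite forces P (no external load).
Compatibility of the two members (thermal + elastic change equal): (α₁ − α₂)ΔT = P·[1/(A₁E₁) + 1/(A₂E₂)].
|α₁ − α₂|·ΔT = 10.9×10⁻⁶ × 169 = 0.001842.
1/(A₁E₁) + 1/(A₂E₂) = 1/(1350×148×10³) + 1/(300×200×10³) = 2.167×10⁻⁸ N⁻¹.
So P = 0.001842 / 2.167×10⁻⁸ = 85 kN.
σ_{invar} = P/A₁ = 85000/1350 = 62.96 MPa, tensile.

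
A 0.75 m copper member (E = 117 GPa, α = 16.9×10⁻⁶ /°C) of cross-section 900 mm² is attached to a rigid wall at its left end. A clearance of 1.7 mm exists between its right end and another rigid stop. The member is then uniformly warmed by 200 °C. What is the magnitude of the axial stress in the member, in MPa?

σ ≈ 130 MPa (compressive)

If the wall were absent the member would grow by αΔT L = 16.9×10⁻⁶ × 200 × 750 = 2.535 mm.
After closing the 1.7 mm clearance, 2.535 − 1.7 = 0.835 mm of expansion remains to be suppressed by the wall.
Compatibility: PL/(AE) = 0.835 mm, so σ = P/A = E × (0.835/750) = 130.3 MPa.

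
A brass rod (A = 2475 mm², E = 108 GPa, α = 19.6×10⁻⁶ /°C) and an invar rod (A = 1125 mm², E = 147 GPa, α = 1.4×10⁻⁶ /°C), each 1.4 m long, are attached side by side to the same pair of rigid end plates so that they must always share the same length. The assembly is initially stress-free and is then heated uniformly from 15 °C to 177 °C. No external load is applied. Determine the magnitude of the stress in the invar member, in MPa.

Equilibrium of a rigid end plate with no external load gives equal and opposite internal forces ±P in the two members. Since α_{brass} > α_{invar}, heating drives the brass into compression and the invar into tension.
Compatibility of the two members (thermal + elastic change equal): (α₁ − α₂)ΔT = P·[1/(A₁E₁) + 1/(A₂E₂)].
|α₁ − α₂|·ΔT = 18.2×10⁻⁶ × 162 = 0.002948.
1/(A₁E₁) + 1/(A₂E₂) = 1/(2475×108×10³) + 1/(1125×147×10³) = 9.788×10⁻⁹ N⁻¹.
So P = 0.002948 / 9.788×10⁻⁹ = 301.2 kN.
σ_{invar} = P/A₂ = 301200/1125 = 267.8 MPa, tensile.

σ ≈ 268 MPa (tensile)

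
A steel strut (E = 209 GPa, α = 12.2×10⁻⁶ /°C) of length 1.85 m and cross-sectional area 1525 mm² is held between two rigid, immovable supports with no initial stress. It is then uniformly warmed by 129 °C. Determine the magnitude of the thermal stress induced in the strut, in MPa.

The supports are rigid, so the total axial strain is zero. The restrained thermal strain is ε = αΔT = 12.2×10⁻⁶ × 129 = 1573.8×10⁻⁶.
Hence σ = E·αΔT = 209×10³ × 1573.8×10⁻⁶ = 328.9 MPa, compressive.

σ ≈ 329 MPa (compressive)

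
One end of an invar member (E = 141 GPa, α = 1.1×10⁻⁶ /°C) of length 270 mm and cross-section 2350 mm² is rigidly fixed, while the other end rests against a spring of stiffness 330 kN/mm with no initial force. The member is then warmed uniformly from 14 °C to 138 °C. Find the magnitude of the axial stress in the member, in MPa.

σ ≈ 4.08 MPa (compressive)

The unrestrained thermal change is αΔT L = 1.1×10⁻⁶ × 124 × 270 = 0.03683 mm.
With a force P in the spring, the elastic change of the member is PL/(AE) and that of the spring is P/k; compatibility requires their sum to equal δ_free.
P [ L/(AE) + 1/k ] = δ_free → P [ 270/(2350×141×10³) + 1/(330×10³) ] = 0.03683.
P = 0.03683 / 3.845×10⁻⁶ = 9578 N.
σ = P/A = 9578/2350 = 4.076 MPa.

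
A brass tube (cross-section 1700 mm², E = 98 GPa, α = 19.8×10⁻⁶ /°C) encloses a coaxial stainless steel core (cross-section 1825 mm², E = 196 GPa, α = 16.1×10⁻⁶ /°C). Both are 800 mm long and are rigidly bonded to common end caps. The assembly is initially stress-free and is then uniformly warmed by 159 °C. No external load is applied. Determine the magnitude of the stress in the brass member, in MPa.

σ ≈ 39.3 MPa (compressive)

Equilibrium of a rigid end plate with no external load gives equal and opposite internal forces ±P in the two members. Since α_{brass} > α_{stainless steel}, heating drives the brass into compression and the stainless steel into tension.
Setting the final lengths equal and cancelling L: (α₁ − α₂)ΔT = P/(A₁E₁) + P/(A₂E₂).
|α₁ − α₂|·ΔT = 3.7×10⁻⁶ × 159 = 0.0005883.
1/(A₁E₁) + 1/(A₂E₂) = 1/(1700×98×10³) + 1/(1825×196×10³) = 8.798×10⁻⁹ N⁻¹.
So P = 0.0005883 / 8.798×10⁻⁹ = 66.87 kN.
σ_{brass} = P/A₁ = 66870/1700 = 39.33 MPa, compressive.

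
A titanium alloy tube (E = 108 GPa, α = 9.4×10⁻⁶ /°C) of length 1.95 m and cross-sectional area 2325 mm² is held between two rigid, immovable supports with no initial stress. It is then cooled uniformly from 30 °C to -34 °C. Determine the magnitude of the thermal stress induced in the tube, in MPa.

With length fixed, the mechanical strain must cancel the thermal strain αΔT = 9.4×10⁻⁶ × 64 = 601.6×10⁻⁶.
Hence σ = E·αΔT = 108×10³ × 601.6×10⁻⁶ = 64.97 MPa, tensile.

σ ≈ 65 MPa (tensile)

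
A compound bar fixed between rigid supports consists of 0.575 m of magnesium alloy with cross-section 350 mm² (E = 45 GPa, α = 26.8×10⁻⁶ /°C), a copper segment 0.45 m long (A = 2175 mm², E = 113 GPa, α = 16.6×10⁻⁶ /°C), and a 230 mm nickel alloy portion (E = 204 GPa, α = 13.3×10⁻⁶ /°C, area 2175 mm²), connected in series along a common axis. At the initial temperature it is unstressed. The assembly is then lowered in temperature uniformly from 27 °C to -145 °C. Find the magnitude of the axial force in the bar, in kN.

P ≈ 115 kN (tensile)

With the walls removed the bar would change length by δ_free = Σ αᵢΔT Lᵢ = 26.8×10⁻⁶×172×575 + 16.6×10⁻⁶×172×450 + 13.3×10⁻⁶×172×230 = 4.462 mm.
The rigid supports impose zero overall length change; the single axial force P common to all segments must satisfy P Σ Lᵢ/(AᵢEᵢ) = δ_free.
The series flexibility is Σ Lᵢ/(AᵢEᵢ) = 575/(350×45×10³) + 450/(2175×113×10³) + 230/(2175×204×10³) = 3.886×10⁻⁵ mm/N.
So P = 4.462 / 3.886×10⁻⁵ = 114.8 kN, tensile.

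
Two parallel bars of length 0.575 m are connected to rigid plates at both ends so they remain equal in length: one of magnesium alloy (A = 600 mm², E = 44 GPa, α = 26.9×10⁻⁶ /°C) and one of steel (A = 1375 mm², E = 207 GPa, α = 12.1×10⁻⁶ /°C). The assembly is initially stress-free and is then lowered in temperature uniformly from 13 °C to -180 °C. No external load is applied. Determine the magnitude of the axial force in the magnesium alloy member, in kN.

Equilibrium of a rigid end plate with no external load gives equal and opposite internal forces ±P in the two members. Since α_{magnesium alloy} > α_{steel}, cooling drives the magnesium alloy into tension and the steel into compression.
Setting the final lengths equal and cancelling L: (α₁ − α₂)ΔT = P/(A₁E₁) + P/(A₂E₂).
|α₁ − α₂|·ΔT = 14.8×10⁻⁶ × 193 = 0.002856.
1/(A₁E₁) + 1/(A₂E₂) = 1/(600×44×10³) + 1/(1375×207×10³) = 4.139×10⁻⁸ N⁻¹.
So P = 0.002856 / 4.139×10⁻⁸ = 69.01 kN.

P ≈ 69 kN (tensile in the magnesium alloy)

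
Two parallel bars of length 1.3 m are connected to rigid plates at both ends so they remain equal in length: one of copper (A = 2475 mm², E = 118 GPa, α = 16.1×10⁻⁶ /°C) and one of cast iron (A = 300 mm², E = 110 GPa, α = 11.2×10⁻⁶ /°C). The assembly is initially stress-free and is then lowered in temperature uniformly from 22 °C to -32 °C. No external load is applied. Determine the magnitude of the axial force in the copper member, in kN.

P ≈ 7.85 kN (tensile in the copper)

The copper has the larger α, so on cooling it would change length more than the cast iron if both were free. The rigid plates force a common final length, so the copper is put into tension and the cast iron into compression, with equal and opposite forces P (no external load).
Equating the net (thermal + elastic) strains gives |α₁ − α₂|·ΔT = P·[1/(A₁E₁) + 1/(A₂E₂)].
|α₁ − α₂|·ΔT = 4.9×10⁻⁶ × 54 = 0.0002646.
1/(A₁E₁) + 1/(A₂E₂) = 1/(2475×118×10³) + 1/(300×110×10³) = 3.373×10⁻⁸ N⁻¹.
P = 0.0002646 / 3.373×10⁻⁸ = 7845 N = 7.845 kN.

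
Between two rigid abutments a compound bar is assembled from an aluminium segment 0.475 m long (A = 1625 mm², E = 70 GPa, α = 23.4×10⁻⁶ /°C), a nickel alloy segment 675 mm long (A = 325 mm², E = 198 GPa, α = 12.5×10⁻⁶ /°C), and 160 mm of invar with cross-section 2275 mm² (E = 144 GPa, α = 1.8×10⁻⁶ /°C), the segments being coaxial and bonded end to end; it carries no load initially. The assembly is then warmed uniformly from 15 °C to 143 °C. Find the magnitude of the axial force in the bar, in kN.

P ≈ 168 kN (compressive)

With the walls removed the bar would change length by δ_free = Σ αᵢΔT Lᵢ = 23.4×10⁻⁶×128×475 + 12.5×10⁻⁶×128×675 + 1.8×10⁻⁶×128×160 = 2.54 mm.
Since the ends are fixed, an axial force P builds up, equal in every segment, with P · Σ Lᵢ/(AᵢEᵢ) = δ_free.
Σ Lᵢ/(AᵢEᵢ) = 475/(1625×70×10³) + 675/(325×198×10³) + 160/(2275×144×10³) = 1.515×10⁻⁵ mm/N.
P = 2.54 / 1.515×10⁻⁵ = 167600 N = 167.6 kN, compressive.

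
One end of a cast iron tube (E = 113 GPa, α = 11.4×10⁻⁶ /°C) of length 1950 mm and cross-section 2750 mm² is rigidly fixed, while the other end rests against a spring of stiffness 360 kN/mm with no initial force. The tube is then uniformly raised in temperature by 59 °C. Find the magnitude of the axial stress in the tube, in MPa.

If the spring were absent the tube would lengthen by αΔT L = 11.4×10⁻⁶ × 59 × 1950 = 1.312 mm.
With a force P in the spring, the elastic change of the tube is PL/(AE) and that of the spring is P/k; compatibility requires their sum to equal δ_free.
P [ L/(AE) + 1/k ] = δ_free → P [ 1950/(2750×113×10³) + 1/(360×10³) ] = 1.312.
P = 1.312 / 9.053×10⁻⁶ = 144900 N.
σ = P/A = 144900/2750 = 52.68 MPa.

σ ≈ 52.7 MPa (compressive)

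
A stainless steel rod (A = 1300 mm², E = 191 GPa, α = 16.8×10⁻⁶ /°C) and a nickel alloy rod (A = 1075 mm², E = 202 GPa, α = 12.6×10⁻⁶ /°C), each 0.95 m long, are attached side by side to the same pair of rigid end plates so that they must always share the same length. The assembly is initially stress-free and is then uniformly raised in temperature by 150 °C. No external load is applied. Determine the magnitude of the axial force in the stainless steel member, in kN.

P ≈ 73 kN (compressive in the stainless steel)

Both members must finish at the same length. With the larger α, the stainless steel tends to over-expand; the plates restrain it, putting the stainless steel in compression and the nickel alloy in tension. With no external load the two internal forces are equal and opposite, magnitude P.
Setting the final lengths equal and cancelling L: (α₁ − α₂)ΔT = P/(A₁E₁) + P/(A₂E₂).
|α₁ − α₂|·ΔT = 4.2×10⁻⁶ × 150 = 0.00063.
1/(A₁E₁) + 1/(A₂E₂) = 1/(1300×191×10³) + 1/(1075×202×10³) = 8.632×10⁻⁹ N⁻¹.
P = 0.00063 / 8.632×10⁻⁹ = 72980 N = 72.98 kN.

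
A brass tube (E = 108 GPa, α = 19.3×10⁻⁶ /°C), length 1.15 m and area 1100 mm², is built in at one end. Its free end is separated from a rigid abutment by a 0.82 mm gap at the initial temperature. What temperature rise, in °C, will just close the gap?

The gap closes when αΔT L = 0.82 mm, since the tube is still unstressed at that instant.
So ΔT = g/(αL) = 0.82/(19.3×10⁻⁶ × 1150) = 36.95 °C.

ΔT ≈ 36.9 °C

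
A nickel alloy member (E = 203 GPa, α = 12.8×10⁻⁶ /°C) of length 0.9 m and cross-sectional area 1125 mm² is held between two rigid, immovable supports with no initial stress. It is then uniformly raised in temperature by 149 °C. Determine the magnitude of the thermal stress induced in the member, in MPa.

The supports are rigid, so the total axial strain is zero. The restrained thermal strain is ε = αΔT = 12.8×10⁻⁶ × 149 = 1907.2×10⁻⁶.
σ = EαΔT = 203×10³ × 12.8×10⁻⁶ × 149 = 387.2 MPa (compressive; the member is trying to expand).

σ ≈ 387 MPa (compressive)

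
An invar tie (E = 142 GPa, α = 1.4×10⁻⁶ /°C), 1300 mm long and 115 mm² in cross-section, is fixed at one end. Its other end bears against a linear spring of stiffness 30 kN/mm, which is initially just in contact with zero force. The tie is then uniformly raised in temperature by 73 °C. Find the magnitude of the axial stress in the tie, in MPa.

σ ≈ 10.2 MPa (compressive)

The unrestrained thermal change is αΔT L = 1.4×10⁻⁶ × 73 × 1300 = 0.1329 mm.
Let P be the compressive force at the spring. The tie shortens elastically by PL/(AE) and the spring compresses by P/k; together these equal δ_free.
So P = δ_free / [L/(AE) + 1/k] = 0.1329 / [ 1300/(115×142×10³) + 1/(30×10³) ].
P = 0.1329 / 0.0001129 = 1176 N.
σ = P/A = 1176/115 = 10.23 MPa.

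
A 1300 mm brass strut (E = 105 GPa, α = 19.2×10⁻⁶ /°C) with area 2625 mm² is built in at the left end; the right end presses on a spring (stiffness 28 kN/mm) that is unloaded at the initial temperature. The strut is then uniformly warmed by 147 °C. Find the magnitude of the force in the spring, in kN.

P ≈ 90.8 kN

Free thermal expansion: δ_free = αΔT L = 19.2×10⁻⁶ × 147 × 1300 = 3.669 mm.
Let P be the compressive force at the spring. The strut shortens elastically by PL/(AE) and the spring compresses by P/k; together these equal δ_free.
So P = δ_free / [L/(AE) + 1/k] = 3.669 / [ 1300/(2625×105×10³) + 1/(28×10³) ].
P = 3.669 / 4.043×10⁻⁵ = 90750 N.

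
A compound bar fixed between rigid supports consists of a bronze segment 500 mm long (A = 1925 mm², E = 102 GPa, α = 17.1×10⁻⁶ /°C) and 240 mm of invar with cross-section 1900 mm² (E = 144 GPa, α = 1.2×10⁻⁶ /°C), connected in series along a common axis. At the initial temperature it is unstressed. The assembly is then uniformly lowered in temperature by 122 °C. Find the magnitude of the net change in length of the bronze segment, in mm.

|ΔL| ≈ 0.241 mm

Free thermal contraction of the whole bar: Σ αᵢΔT Lᵢ = 17.1×10⁻⁶×122×500 + 1.2×10⁻⁶×122×240 = 1.078 mm.
The walls prevent any net length change, so an axial force P (same in every segment) develops. Compatibility: P · Σ Lᵢ/(AᵢEᵢ) = δ_free.
The series flexibility is Σ Lᵢ/(AᵢEᵢ) = 500/(1925×102×10³) + 240/(1900×144×10³) = 3.424×10⁻⁶ mm/N.
Hence P = δ_free / Σ(L/AE) = 1.078/3.424×10⁻⁶ = 314.9 kN (tensile).
For the bronze segment, free thermal change = 17.1×10⁻⁶×122×500 = 1.043 mm and elastic change from P = 314900×500/(1925×102×10³) = 0.802 mm; these oppose, so the net change is 0.241 mm (segment shortens).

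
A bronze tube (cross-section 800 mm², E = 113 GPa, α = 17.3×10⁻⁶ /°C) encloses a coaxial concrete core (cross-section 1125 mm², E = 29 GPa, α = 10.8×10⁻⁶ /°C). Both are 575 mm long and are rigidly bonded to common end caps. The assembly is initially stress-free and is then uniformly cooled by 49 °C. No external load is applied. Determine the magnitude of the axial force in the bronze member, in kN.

Equilibrium of a rigid end plate with no external load gives equal and opposite internal forces ±P in the two members. Since α_{bronze} > α_{concrete}, cooling drives the bronze into tension and the concrete into compression.
Setting the final lengths equal and cancelling L: (α₁ − α₂)ΔT = P/(A₁E₁) + P/(A₂E₂).
|α₁ − α₂|·ΔT = 6.5×10⁻⁶ × 49 = 0.0003185.
1/(A₁E₁) + 1/(A₂E₂) = 1/(800×113×10³) + 1/(1125×29×10³) = 4.171×10⁻⁸ N⁻¹.
P = 0.0003185 / 4.171×10⁻⁸ = 7635 N = 7.635 kN.

P ≈ 7.64 kN (tensile in the bronze)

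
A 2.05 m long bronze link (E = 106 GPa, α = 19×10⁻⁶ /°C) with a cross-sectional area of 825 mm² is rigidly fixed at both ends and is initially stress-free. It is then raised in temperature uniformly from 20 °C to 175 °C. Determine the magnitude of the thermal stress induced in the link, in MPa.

σ ≈ 312 MPa (compressive)

With length fixed, the mechanical strain must cancel the thermal strain αΔT = 19×10⁻⁶ × 155 = 2945×10⁻⁶.
The stress required to suppress this strain is σ = Eε = 106×10³ × 2945×10⁻⁶ = 312.2 MPa, compressive since the link is trying to expand.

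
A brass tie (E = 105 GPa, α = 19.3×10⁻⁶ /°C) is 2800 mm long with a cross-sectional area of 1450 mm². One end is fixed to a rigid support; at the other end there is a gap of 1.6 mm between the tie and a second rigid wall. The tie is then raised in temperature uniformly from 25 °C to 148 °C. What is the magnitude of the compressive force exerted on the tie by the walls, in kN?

Unrestrained expansion: δ_free = αΔT L = 19.3×10⁻⁶ × 123 × 2800 = 6.647 mm.
After closing the 1.6 mm clearance, 6.647 − 1.6 = 5.047 mm of expansion remains to be suppressed by the wall.
That suppressed elongation corresponds to σ = E·Δ/L = 105×10³ × 5.047/2800 = 189.3 MPa.
P = σA = 189.3 × 1450 = 274.4 kN.

P ≈ 274 kN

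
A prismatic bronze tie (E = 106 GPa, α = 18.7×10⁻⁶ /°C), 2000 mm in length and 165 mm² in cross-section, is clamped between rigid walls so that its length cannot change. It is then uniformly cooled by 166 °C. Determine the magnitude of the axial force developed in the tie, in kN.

Full restraint means ε = 0, so the stress is σ = EαΔT = 106×10³ × 18.7×10⁻⁶ × 166 = 329 MPa.
Axial force P = σA = 329 × 165 = 54290 N = 54.29 kN, tensile.

P ≈ 54.3 kN (tensile)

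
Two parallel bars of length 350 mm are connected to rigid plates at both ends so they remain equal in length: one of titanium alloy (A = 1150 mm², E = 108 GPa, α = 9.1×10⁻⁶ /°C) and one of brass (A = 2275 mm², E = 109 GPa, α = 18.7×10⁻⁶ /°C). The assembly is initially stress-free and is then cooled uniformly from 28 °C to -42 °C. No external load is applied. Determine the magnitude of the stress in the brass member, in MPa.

Equilibrium of a rigid end plate with no external load gives equal and opposite internal forces ±P in the two members. Since α_{brass} > α_{titanium alloy}, cooling drives the brass into tension and the titanium alloy into compression.
Compatibility of the two members (thermal + elastic change equal): (α₁ − α₂)ΔT = P·[1/(A₁E₁) + 1/(A₂E₂)].
|α₁ − α₂|·ΔT = 9.6×10⁻⁶ × 70 = 0.000672.
1/(A₁E₁) + 1/(A₂E₂) = 1/(1150×108×10³) + 1/(2275×109×10³) = 1.208×10⁻⁸ N⁻¹.
So P = 0.000672 / 1.208×10⁻⁸ = 55.61 kN.
σ_{brass} = P/A₂ = 55610/2275 = 24.44 MPa, tensile.

σ ≈ 24.4 MPa (tensile)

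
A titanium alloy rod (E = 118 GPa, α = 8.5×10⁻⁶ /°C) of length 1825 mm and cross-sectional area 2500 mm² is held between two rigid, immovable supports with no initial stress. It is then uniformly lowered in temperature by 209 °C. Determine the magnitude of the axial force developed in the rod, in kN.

With zero net strain, σ = E·αΔT = 118 GPa × 8.5×10⁻⁶ × 209 = 209.6 MPa.
P = AEαΔT = 2500 × 118×10³ × 8.5×10⁻⁶ × 209 = 524.1 kN (tensile).

P ≈ 524 kN (tensile)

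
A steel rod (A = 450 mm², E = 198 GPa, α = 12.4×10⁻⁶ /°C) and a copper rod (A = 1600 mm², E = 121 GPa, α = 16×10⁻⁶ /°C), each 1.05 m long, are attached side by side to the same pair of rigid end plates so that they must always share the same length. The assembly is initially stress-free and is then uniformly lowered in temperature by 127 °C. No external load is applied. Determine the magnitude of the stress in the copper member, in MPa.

Equilibrium of a rigid end plate with no external load gives equal and opposite internal forces ±P in the two members. Since α_{copper} > α_{steel}, cooling drives the copper into tension and the steel into compression.
Setting the final lengths equal and cancelling L: (α₁ − α₂)ΔT = P/(A₁E₁) + P/(A₂E₂).
|α₁ − α₂|·ΔT = 3.6×10⁻⁶ × 127 = 0.0004572.
1/(A₁E₁) + 1/(A₂E₂) = 1/(450×198×10³) + 1/(1600×121×10³) = 1.639×10⁻⁸ N⁻¹.
So P = 0.0004572 / 1.639×10⁻⁸ = 27.9 kN.
σ_{copper} = P/A₂ = 27900/1600 = 17.44 MPa, tensile.

σ ≈ 17.4 MPa (tensile)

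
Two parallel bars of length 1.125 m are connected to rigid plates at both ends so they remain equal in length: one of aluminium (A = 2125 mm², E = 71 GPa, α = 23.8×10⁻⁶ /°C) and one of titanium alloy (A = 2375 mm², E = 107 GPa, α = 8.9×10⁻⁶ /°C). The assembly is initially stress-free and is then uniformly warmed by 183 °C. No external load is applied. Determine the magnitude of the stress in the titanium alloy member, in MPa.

σ ≈ 109 MPa (tensile)

The aluminium has the larger α, so on heating it would change length more than the titanium alloy if both were free. The rigid plates force a common final length, so the aluminium is put into compression and the titanium alloy into tension, with equal and opposite forces P (no external load).
Setting the final lengths equal and cancelling L: (α₁ − α₂)ΔT = P/(A₁E₁) + P/(A₂E₂).
|α₁ − α₂|·ΔT = 14.9×10⁻⁶ × 183 = 0.002727.
1/(A₁E₁) + 1/(A₂E₂) = 1/(2125×71×10³) + 1/(2375×107×10³) = 1.056×10⁻⁸ N⁻¹.
So P = 0.002727 / 1.056×10⁻⁸ = 258.1 kN.
σ_{titanium alloy} = P/A₂ = 258100/2375 = 108.7 MPa, tensile.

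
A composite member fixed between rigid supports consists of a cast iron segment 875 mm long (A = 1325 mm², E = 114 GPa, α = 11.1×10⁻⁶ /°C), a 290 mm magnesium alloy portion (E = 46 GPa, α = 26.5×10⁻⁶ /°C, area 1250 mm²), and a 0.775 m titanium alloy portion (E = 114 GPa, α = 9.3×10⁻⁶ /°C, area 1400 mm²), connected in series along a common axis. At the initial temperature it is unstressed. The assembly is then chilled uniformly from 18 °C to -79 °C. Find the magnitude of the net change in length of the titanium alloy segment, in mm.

|ΔL| ≈ 0.0394 mm

Free thermal contraction of the whole bar: Σ αᵢΔT Lᵢ = 11.1×10⁻⁶×97×875 + 26.5×10⁻⁶×97×290 + 9.3×10⁻⁶×97×775 = 2.387 mm.
The rigid supports impose zero overall length change; the single axial force P common to all segments must satisfy P Σ Lᵢ/(AᵢEᵢ) = δ_free.
Σ Lᵢ/(AᵢEᵢ) = 875/(1325×114×10³) + 290/(1250×46×10³) + 775/(1400×114×10³) = 1.569×10⁻⁵ mm/N.
Hence P = δ_free / Σ(L/AE) = 2.387/1.569×10⁻⁵ = 152.1 kN (tensile).
For the titanium alloy segment, free thermal change = 9.3×10⁻⁶×97×775 = 0.6991 mm and elastic change from P = 152100×775/(1400×114×10³) = 0.7386 mm; these oppose, so the net change is 0.0394 mm (segment lengthens).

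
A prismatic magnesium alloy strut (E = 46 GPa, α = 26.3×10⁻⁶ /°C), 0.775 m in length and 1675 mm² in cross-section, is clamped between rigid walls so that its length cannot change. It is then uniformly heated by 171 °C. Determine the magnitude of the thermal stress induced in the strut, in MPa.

With length fixed, the mechanical strain must cancel the thermal strain αΔT = 26.3×10⁻⁶ × 171 = 4497.3×10⁻⁶.
The stress required to suppress this strain is σ = Eε = 46×10³ × 4497.3×10⁻⁶ = 206.9 MPa, compressive since the strut is trying to expand.

σ ≈ 207 MPa (compressive)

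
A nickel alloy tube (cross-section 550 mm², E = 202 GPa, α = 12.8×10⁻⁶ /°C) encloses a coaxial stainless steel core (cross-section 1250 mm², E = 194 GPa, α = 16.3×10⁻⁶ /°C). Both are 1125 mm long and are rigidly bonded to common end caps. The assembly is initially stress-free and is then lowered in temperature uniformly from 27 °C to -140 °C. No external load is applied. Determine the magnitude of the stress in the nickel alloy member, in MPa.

The stainless steel has the larger α, so on cooling it would change length more than the nickel alloy if both were free. The rigid plates force a common final length, so the stainless steel is put into tension and the nickel alloy into compression, with equal and opposite forces P (no external load).
Setting the final lengths equal and cancelling L: (α₁ − α₂)ΔT = P/(A₁E₁) + P/(A₂E₂).
|α₁ − α₂|·ΔT = 3.5×10⁻⁶ × 167 = 0.0005845.
1/(A₁E₁) + 1/(A₂E₂) = 1/(550×202×10³) + 1/(1250×194×10³) = 1.312×10⁻⁸ N⁻¹.
P = 0.0005845 / 1.312×10⁻⁸ = 44530 N = 44.53 kN.
σ_{nickel alloy} = P/A₁ = 44530/550 = 80.97 MPa, compressive.

σ ≈ 81 MPa (compressive)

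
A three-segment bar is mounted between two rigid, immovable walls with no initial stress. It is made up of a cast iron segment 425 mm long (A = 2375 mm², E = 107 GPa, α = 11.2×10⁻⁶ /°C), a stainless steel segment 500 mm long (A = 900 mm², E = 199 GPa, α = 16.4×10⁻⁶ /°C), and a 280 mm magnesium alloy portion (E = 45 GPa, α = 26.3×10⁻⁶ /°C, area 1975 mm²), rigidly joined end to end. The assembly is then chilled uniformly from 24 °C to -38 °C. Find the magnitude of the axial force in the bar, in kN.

Free thermal contraction of the whole bar: Σ αᵢΔT Lᵢ = 11.2×10⁻⁶×62×425 + 16.4×10⁻⁶×62×500 + 26.3×10⁻⁶×62×280 = 1.26 mm.
The walls prevent any net length change, so an axial force P (same in every segment) develops. Compatibility: P · Σ Lᵢ/(AᵢEᵢ) = δ_free.
The series flexibility is Σ Lᵢ/(AᵢEᵢ) = 425/(2375×107×10³) + 500/(900×199×10³) + 280/(1975×45×10³) = 7.615×10⁻⁶ mm/N.
Hence P = δ_free / Σ(L/AE) = 1.26/7.615×10⁻⁶ = 165.5 kN (tensile).

P ≈ 165 kN (tensile)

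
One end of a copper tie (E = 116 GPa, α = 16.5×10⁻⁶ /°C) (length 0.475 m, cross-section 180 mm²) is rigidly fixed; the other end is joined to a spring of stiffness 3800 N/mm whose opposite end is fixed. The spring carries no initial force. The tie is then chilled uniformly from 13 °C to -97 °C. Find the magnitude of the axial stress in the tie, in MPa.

Free thermal contraction: δ_free = αΔT L = 16.5×10⁻⁶ × 110 × 475 = 0.8621 mm.
Let P be the tensile force in the spring. The tie extends elastically by PL/(AE) and the spring stretches by P/k; together these equal δ_free.
So P = δ_free / [L/(AE) + 1/k] = 0.8621 / [ 475/(180×116×10³) + 1/(3800) ].
P = 0.8621 / 0.0002859 = 3015 N.
σ = P/A = 3015/180 = 16.75 MPa.

σ ≈ 16.8 MPa (tensile)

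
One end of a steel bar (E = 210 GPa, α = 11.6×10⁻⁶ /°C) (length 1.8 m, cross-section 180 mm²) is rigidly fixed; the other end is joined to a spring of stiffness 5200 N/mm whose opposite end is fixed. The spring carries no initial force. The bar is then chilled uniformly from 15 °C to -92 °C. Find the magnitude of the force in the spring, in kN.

P ≈ 9.31 kN

The unrestrained thermal change is αΔT L = 11.6×10⁻⁶ × 107 × 1800 = 2.234 mm.
With a force P in the spring, the elastic change of the bar is PL/(AE) and that of the spring is P/k; compatibility requires their sum to equal δ_free.
P [ L/(AE) + 1/k ] = δ_free → P [ 1800/(180×210×10³) + 1/(5200) ] = 2.234.
P = 2.234 / 0.0002399 = 9312 N.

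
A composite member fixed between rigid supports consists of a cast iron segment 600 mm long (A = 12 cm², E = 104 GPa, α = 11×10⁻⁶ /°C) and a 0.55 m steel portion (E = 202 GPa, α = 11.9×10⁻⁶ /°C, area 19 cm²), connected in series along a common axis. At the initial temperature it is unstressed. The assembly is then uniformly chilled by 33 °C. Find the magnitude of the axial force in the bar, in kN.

P ≈ 69.5 kN (tensile)

Free thermal contraction of the whole bar: Σ αᵢΔT Lᵢ = 11×10⁻⁶×33×600 + 11.9×10⁻⁶×33×550 = 0.4338 mm.
The walls prevent any net length change, so an axial force P (same in every segment) develops. Compatibility: P · Σ Lᵢ/(AᵢEᵢ) = δ_free.
Σ Lᵢ/(AᵢEᵢ) = 600/(1200×104×10³) + 550/(1900×202×10³) = 6.241×10⁻⁶ mm/N.
P = 0.4338 / 6.241×10⁻⁶ = 69510 N = 69.51 kN, tensile.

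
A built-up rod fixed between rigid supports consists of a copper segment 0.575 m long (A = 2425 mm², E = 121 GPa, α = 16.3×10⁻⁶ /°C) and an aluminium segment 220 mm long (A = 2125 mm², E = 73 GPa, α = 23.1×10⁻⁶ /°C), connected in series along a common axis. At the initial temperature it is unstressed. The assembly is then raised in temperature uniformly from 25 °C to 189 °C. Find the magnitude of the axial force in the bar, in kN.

P ≈ 702 kN (compressive)

With the walls removed the bar would change length by δ_free = Σ αᵢΔT Lᵢ = 16.3×10⁻⁶×164×575 + 23.1×10⁻⁶×164×220 = 2.371 mm.
The rigid supports impose zero overall length change; the single axial force P common to all segments must satisfy P Σ Lᵢ/(AᵢEᵢ) = δ_free.
The series flexibility is Σ Lᵢ/(AᵢEᵢ) = 575/(2425×121×10³) + 220/(2125×73×10³) = 3.378×10⁻⁶ mm/N.
Hence P = δ_free / Σ(L/AE) = 2.371/3.378×10⁻⁶ = 701.8 kN (compressive).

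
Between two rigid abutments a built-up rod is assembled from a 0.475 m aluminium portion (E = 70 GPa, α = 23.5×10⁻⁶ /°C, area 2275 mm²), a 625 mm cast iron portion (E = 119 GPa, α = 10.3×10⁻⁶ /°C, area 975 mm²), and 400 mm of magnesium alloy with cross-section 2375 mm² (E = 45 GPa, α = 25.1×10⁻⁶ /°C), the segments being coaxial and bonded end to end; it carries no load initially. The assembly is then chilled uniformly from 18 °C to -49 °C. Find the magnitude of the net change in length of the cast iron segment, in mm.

|ΔL| ≈ 0.392 mm

Free thermal contraction of the whole bar: Σ αᵢΔT Lᵢ = 23.5×10⁻⁶×67×475 + 10.3×10⁻⁶×67×625 + 25.1×10⁻⁶×67×400 = 1.852 mm.
The rigid supports impose zero overall length change; the single axial force P common to all segments must satisfy P Σ Lᵢ/(AᵢEᵢ) = δ_free.
The series flexibility is Σ Lᵢ/(AᵢEᵢ) = 475/(2275×70×10³) + 625/(975×119×10³) + 400/(2375×45×10³) = 1.211×10⁻⁵ mm/N.
Hence P = δ_free / Σ(L/AE) = 1.852/1.211×10⁻⁵ = 152.9 kN (tensile).
For the cast iron segment, free thermal change = 10.3×10⁻⁶×67×625 = 0.4313 mm and elastic change from P = 152900×625/(975×119×10³) = 0.8236 mm; these oppose, so the net change is 0.392 mm (segment lengthens).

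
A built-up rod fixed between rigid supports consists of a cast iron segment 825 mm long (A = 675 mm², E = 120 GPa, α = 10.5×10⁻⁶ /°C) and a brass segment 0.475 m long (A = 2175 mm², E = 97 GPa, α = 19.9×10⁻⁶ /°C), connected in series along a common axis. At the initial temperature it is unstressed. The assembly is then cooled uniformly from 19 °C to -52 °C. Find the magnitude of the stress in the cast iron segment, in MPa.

Free thermal contraction of the whole bar: Σ αᵢΔT Lᵢ = 10.5×10⁻⁶×71×825 + 19.9×10⁻⁶×71×475 = 1.286 mm.
The rigid supports impose zero overall length change; the single axial force P common to all segments must satisfy P Σ Lᵢ/(AᵢEᵢ) = δ_free.
Σ Lᵢ/(AᵢEᵢ) = 825/(675×120×10³) + 475/(2175×97×10³) = 1.244×10⁻⁵ mm/N.
Hence P = δ_free / Σ(L/AE) = 1.286/1.244×10⁻⁵ = 103.4 kN (tensile).
σ_{cast iron} = P / A = 103400 / 675 = 153.2 MPa.

σ ≈ 153 MPa (tensile)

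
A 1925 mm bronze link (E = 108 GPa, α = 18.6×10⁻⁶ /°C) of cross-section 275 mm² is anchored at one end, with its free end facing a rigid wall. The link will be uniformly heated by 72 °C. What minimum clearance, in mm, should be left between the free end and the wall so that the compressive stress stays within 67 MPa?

g ≈ 1.38 mm

Free expansion if unrestrained: δ_free = αΔT L = 18.6×10⁻⁶ × 72 × 1925 = 2.578 mm.
A stress of 67 MPa corresponds to the wall pushing the link back by σL/E = 67×1925/(108×10³) = 1.194 mm.
So the gap has to take up the difference, g_min = δ_free − σL/E = 2.578 − 1.194 = 1.384 mm.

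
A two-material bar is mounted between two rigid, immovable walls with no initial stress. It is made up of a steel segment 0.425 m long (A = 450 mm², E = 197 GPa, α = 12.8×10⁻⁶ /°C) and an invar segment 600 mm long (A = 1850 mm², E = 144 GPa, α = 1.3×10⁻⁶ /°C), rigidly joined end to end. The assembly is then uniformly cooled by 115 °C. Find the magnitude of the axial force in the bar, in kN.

P ≈ 102 kN (tensile)

With the walls removed the bar would change length by δ_free = Σ αᵢΔT Lᵢ = 12.8×10⁻⁶×115×425 + 1.3×10⁻⁶×115×600 = 0.7153 mm.
Since the ends are fixed, an axial force P builds up, equal in every segment, with P · Σ Lᵢ/(AᵢEᵢ) = δ_free.
Σ Lᵢ/(AᵢEᵢ) = 425/(450×197×10³) + 600/(1850×144×10³) = 7.046×10⁻⁶ mm/N.
Hence P = δ_free / Σ(L/AE) = 0.7153/7.046×10⁻⁶ = 101.5 kN (tensile).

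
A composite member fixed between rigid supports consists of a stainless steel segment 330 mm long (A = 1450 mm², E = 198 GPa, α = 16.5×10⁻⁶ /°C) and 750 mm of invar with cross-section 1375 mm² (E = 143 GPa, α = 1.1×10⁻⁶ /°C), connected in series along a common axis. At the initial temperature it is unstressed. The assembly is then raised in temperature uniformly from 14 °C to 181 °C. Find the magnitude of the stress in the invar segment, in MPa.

σ ≈ 153 MPa (compressive)

With the walls removed the bar would change length by δ_free = Σ αᵢΔT Lᵢ = 16.5×10⁻⁶×167×330 + 1.1×10⁻⁶×167×750 = 1.047 mm.
Since the ends are fixed, an axial force P builds up, equal in every segment, with P · Σ Lᵢ/(AᵢEᵢ) = δ_free.
The series flexibility is Σ Lᵢ/(AᵢEᵢ) = 330/(1450×198×10³) + 750/(1375×143×10³) = 4.964×10⁻⁶ mm/N.
P = 1.047 / 4.964×10⁻⁶ = 210900 N = 210.9 kN, compressive.
σ_{invar} = P / A = 210900 / 1375 = 153.4 MPa.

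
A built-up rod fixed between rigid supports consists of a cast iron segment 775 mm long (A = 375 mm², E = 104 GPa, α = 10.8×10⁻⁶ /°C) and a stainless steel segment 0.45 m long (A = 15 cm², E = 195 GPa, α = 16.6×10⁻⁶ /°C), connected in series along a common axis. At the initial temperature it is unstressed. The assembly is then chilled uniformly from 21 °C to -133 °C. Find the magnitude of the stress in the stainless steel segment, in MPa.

σ ≈ 76 MPa (tensile)

Free thermal contraction of the whole bar: Σ αᵢΔT Lᵢ = 10.8×10⁻⁶×154×775 + 16.6×10⁻⁶×154×450 = 2.439 mm.
The walls prevent any net length change, so an axial force P (same in every segment) develops. Compatibility: P · Σ Lᵢ/(AᵢEᵢ) = δ_free.
The series flexibility is Σ Lᵢ/(AᵢEᵢ) = 775/(375×104×10³) + 450/(1500×195×10³) = 2.141×10⁻⁵ mm/N.
P = 2.439 / 2.141×10⁻⁵ = 113900 N = 113.9 kN, tensile.
σ_{stainless steel} = P / A = 113900 / 1500 = 75.96 MPa.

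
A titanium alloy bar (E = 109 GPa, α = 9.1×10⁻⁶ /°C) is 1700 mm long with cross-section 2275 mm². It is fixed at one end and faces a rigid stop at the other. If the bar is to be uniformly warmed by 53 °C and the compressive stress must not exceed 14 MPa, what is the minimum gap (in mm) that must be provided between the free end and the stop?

With no wall the bar would lengthen by αΔT L = 9.1×10⁻⁶ × 53 × 1700 = 0.8199 mm.
A stress of 14 MPa corresponds to the wall pushing the bar back by σL/E = 14×1700/(109×10³) = 0.2183 mm.
So the gap has to take up the difference, g_min = δ_free − σL/E = 0.8199 − 0.2183 = 0.6016 mm.

g ≈ 0.602 mm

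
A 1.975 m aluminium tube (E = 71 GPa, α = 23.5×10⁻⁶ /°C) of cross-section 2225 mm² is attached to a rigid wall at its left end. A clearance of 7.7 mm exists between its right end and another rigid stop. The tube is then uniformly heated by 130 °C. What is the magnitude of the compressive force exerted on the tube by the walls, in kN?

P ≈ 0 kN

Free thermal elongation = αΔT L = 23.5×10⁻⁶ × 130 × 1975 = 6.034 mm.
This is smaller than the 7.7 mm clearance, so the tube expands freely without reaching the stop — the stress is zero.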